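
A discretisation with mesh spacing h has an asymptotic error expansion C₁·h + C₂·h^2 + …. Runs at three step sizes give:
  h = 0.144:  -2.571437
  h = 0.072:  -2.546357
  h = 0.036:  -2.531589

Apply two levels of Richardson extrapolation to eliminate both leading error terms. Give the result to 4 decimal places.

-2.5153

First eliminate the h term (factor 2^1 = 2):
  B₁ = (2·(-2.546357) − (-2.571437))/1 = -2.521277
  B₂ = (2·(-2.531589) − (-2.546357))/1 = -2.516821
Then eliminate the h^2 term (factor 2^2 = 4):
  (4·(-2.516821) − (-2.521277))/3 = -2.515336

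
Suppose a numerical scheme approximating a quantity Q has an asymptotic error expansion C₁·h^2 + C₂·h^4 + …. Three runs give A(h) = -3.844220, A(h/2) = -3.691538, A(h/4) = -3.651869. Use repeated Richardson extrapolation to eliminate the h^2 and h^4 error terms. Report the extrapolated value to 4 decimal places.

-3.6385

First eliminate the h^2 term (factor 2^2 = 4):
  B₁ = (4·(-3.691538) − (-3.844220))/3 = -3.640644
  B₂ = (4·(-3.651869) − (-3.691538))/3 = -3.638646
Then eliminate the h^4 term (factor 2^4 = 16):
  (16·(-3.638646) − (-3.640644))/15 = -3.638513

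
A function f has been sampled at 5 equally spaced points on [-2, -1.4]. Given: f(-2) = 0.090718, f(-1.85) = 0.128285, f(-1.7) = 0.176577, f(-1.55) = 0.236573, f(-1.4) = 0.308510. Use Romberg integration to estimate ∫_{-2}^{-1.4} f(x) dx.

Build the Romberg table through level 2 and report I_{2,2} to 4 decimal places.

I_{0,0} (trapezoid, 1 panel, h=0.6000): 0.119768
I_{1,0} (trapezoid, 2 panels, h=0.3000): 0.112857
I_{2,0} (trapezoid, 4 panels, h=0.1500): 0.111157
I_{1,1} = 0.112857 + (0.112857 − 0.119768)/3 = 0.110553
I_{2,1} = 0.111157 + (0.111157 − 0.112857)/3 = 0.110590
I_{2,2} = 0.110590 + (0.110590 − 0.110553)/15 = 0.110592

0.1106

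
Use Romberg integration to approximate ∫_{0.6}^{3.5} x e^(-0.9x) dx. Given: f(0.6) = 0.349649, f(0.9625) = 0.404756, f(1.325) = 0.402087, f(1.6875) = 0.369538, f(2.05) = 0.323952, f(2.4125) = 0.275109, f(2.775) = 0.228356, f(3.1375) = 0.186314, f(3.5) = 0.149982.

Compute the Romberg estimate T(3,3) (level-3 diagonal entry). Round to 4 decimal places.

T(0,0) (trapezoid, 1 panel, h=2.9000): 0.724465
T(1,0) (trapezoid, 2 panels, h=1.4500): 0.831963
T(2,0) (trapezoid, 4 panels, h=0.7250): 0.873053
T(3,0) (trapezoid, 8 panels, h=0.3625): 0.884474
T(1,1) = 0.831963 + (0.831963 − 0.724465)/3 = 0.867796
T(2,1) = 0.873053 + (0.873053 − 0.831963)/3 = 0.886750
T(3,1) = 0.884474 + (0.884474 − 0.873053)/3 = 0.888281
T(2,2) = 0.886750 + (0.886750 − 0.867796)/15 = 0.888014
T(3,2) = 0.888281 + (0.888281 − 0.886750)/15 = 0.888383
T(3,3) = 0.888383 + (0.888383 − 0.888014)/63 = 0.888389

0.8884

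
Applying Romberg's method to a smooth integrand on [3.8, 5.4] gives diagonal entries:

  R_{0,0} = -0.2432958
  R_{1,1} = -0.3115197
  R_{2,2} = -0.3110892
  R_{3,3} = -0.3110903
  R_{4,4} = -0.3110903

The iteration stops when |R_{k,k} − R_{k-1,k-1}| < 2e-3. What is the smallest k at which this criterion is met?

|R_{1,1} − R_{0,0}| = 0.0682239 ≥ 2e-3
|R_{2,2} − R_{1,1}| = 0.0004305 < 2e-3

k = 2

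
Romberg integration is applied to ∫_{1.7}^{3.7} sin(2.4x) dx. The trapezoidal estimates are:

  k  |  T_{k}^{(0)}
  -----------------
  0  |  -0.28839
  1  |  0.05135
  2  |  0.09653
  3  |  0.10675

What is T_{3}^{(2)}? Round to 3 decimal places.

0.110

T_{2}^{(1)} = (4·0.09653 − 0.05135) / 3 = 0.11159
T_{3}^{(1)} = 0.10675 + (0.10675 − 0.09653)/3 = 0.11016
T_{3}^{(2)} = (16·0.11016 − 0.11159) / 15 = 0.11006
(Column j=1 coincides with Simpson's rule on the same nodes.)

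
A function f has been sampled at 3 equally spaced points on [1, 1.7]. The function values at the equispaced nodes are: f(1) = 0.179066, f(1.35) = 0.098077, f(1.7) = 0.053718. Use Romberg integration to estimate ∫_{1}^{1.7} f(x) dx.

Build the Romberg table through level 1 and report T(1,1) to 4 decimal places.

T(0,0) (trapezoid, 1 panel, h=0.7000): 0.081474
T(1,0) (trapezoid, 2 panels, h=0.3500): 0.075064
T(1,1) = 0.075064 + (0.075064 − 0.081474)/3 = 0.072927

0.0729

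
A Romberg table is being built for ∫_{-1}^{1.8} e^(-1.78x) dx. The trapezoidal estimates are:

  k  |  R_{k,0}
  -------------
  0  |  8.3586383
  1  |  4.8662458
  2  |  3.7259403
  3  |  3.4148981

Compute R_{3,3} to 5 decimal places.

3.30870

R_{1,1} = (4·4.8662458 − 8.3586383) / 3 = 3.7021150
R_{2,1} = (4·3.7259403 − 4.8662458) / 3 = 3.3458385
R_{3,1} = (4·3.4148981 − 3.7259403) / 3 = 3.3112174
R_{2,2} = 3.3458385 + (3.3458385 − 3.7021150)/15 = 3.3220867
R_{3,2} = 3.3112174 + (3.3112174 − 3.3458385)/15 = 3.3089093
R_{3,3} = 3.3089093 + (3.3089093 − 3.3220867)/63 = 3.3087001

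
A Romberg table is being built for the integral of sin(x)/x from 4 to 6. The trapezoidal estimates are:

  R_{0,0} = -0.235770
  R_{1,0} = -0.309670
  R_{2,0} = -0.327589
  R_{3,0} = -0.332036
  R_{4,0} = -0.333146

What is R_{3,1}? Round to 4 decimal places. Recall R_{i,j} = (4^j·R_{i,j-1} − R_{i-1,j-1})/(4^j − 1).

-0.3335

Richardson extrapolation on the trapezoidal column (denominator 4−1=3):
R_{3,1} = -0.332036 + (-0.332036 − (-0.327589))/3 = -0.333518
(Column j=1 coincides with Simpson's rule on the same nodes.)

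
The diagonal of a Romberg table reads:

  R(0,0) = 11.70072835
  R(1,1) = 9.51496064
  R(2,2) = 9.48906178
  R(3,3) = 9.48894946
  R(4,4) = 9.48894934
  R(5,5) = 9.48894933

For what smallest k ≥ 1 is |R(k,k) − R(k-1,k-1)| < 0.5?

|R(1,1) − R(0,0)| = 2.18576771 ≥ 0.5
|R(2,2) − R(1,1)| = 0.02589886 < 0.5

k = 2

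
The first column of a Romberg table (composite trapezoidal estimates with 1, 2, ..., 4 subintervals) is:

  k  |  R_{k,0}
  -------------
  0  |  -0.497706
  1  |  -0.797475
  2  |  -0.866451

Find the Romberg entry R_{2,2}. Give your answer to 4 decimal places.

-0.8889

Richardson extrapolation on the trapezoidal column (denominator 4−1=3):
R_{1,1} = -0.797475 + (-0.797475 − (-0.497706))/3 = -0.897398
R_{2,1} = (4·(-0.866451) − (-0.797475)) / 3 = -0.889443
R_{2,2} = -0.889443 + (-0.889443 − (-0.897398))/15 = -0.888913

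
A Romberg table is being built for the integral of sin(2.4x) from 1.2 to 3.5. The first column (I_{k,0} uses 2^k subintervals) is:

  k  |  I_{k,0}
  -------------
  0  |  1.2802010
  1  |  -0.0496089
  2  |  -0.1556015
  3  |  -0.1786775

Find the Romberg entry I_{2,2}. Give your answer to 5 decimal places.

-0.17080

Richardson extrapolation on the trapezoidal column (denominator 4−1=3):
I_{1,1} = -0.0496089 + (-0.0496089 − 1.2802010)/3 = -0.4928789
I_{2,1} = (4·(-0.1556015) − (-0.0496089)) / 3 = -0.1909324
I_{2,2} = -0.1909324 + (-0.1909324 − (-0.4928789))/15 = -0.1708026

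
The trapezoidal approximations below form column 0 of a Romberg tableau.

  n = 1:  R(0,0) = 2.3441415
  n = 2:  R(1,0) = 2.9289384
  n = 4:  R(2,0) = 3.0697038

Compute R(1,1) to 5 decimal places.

3.12387

Richardson extrapolation on the trapezoidal column (denominator 4−1=3):
R(1,1) = 2.9289384 + (2.9289384 − 2.3441415)/3 = 3.1238707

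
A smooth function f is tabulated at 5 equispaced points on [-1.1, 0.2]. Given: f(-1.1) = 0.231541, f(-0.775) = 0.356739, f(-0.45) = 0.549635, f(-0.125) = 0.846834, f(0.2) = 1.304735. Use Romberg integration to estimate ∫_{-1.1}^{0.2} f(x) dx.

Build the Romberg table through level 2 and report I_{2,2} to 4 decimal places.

I_{0,0} (trapezoid, 1 panel, h=1.3000): 0.998579
I_{1,0} (trapezoid, 2 panels, h=0.6500): 0.856552
I_{2,0} (trapezoid, 4 panels, h=0.3250): 0.819437
I_{1,1} = 0.856552 + (0.856552 − 0.998579)/3 = 0.809210
I_{2,1} = 0.819437 + (0.819437 − 0.856552)/3 = 0.807065
I_{2,2} = 0.807065 + (0.807065 − 0.809210)/15 = 0.806922

0.8069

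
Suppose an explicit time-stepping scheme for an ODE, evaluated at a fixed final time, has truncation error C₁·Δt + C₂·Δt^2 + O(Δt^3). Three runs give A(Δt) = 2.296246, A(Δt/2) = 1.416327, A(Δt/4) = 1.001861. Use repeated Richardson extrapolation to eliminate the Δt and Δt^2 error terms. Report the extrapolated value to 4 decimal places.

First eliminate the Δt term (factor 2^1 = 2):
  B₁ = (2·1.416327 − 2.296246)/1 = 0.536408
  B₂ = (2·1.001861 − 1.416327)/1 = 0.587395
Then eliminate the Δt^2 term (factor 2^2 = 4):
  (4·0.587395 − 0.536408)/3 = 0.604391

0.6044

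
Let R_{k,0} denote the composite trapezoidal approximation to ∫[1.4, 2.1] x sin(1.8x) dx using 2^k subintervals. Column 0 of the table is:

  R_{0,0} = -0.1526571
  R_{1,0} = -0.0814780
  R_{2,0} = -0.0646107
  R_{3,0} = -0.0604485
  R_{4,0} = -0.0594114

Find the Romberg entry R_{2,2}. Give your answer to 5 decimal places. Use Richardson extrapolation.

Richardson extrapolation on the trapezoidal column (denominator 4−1=3):
R_{1,1} = -0.0814780 + (-0.0814780 − (-0.1526571))/3 = -0.0577516
R_{2,1} = -0.0646107 + (-0.0646107 − (-0.0814780))/3 = -0.0589883
R_{2,2} = (16·(-0.0589883) − (-0.0577516)) / 15 = -0.0590707

-0.05907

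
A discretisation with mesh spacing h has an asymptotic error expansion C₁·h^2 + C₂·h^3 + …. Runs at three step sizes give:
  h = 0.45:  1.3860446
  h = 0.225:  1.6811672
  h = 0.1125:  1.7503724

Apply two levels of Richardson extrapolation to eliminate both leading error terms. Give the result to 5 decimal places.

1.77257

First eliminate the h^2 term (factor 2^2 = 4):
  B₁ = (4·1.6811672 − 1.3860446)/3 = 1.7795414
  B₂ = (4·1.7503724 − 1.6811672)/3 = 1.7734408
Then eliminate the h^3 term (factor 2^3 = 8):
  (8·1.7734408 − 1.7795414)/7 = 1.7725693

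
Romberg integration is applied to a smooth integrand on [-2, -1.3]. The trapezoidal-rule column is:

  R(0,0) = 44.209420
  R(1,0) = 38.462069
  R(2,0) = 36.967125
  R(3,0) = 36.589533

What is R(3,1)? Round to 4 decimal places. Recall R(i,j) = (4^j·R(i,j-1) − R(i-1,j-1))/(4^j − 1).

36.4637

Richardson extrapolation on the trapezoidal column (denominator 4−1=3):
R(3,1) = 36.589533 + (36.589533 − 36.967125)/3 = 36.463669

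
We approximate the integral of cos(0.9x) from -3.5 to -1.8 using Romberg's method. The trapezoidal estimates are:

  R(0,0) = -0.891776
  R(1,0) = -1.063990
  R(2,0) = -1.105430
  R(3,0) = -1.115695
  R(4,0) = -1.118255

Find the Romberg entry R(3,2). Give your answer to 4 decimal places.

R(2,1) = (4·(-1.105430) − (-1.063990)) / 3 = -1.119243
R(3,1) = (4·(-1.115695) − (-1.105430)) / 3 = -1.119117
R(3,2) = (16·(-1.119117) − (-1.119243)) / 15 = -1.119109

-1.1191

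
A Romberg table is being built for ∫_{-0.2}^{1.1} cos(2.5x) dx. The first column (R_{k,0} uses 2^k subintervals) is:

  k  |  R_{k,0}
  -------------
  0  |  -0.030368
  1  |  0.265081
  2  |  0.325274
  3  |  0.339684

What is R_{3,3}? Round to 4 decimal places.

0.3444

Richardson extrapolation on the trapezoidal column (denominator 4−1=3):
R_{1,1} = (4·0.265081 − (-0.030368)) / 3 = 0.363564
R_{2,1} = (4·0.325274 − 0.265081) / 3 = 0.345338
R_{3,1} = (4·0.339684 − 0.325274) / 3 = 0.344487
R_{2,2} = 0.345338 + (0.345338 − 0.363564)/15 = 0.344123
R_{3,2} = 0.344487 + (0.344487 − 0.345338)/15 = 0.344430
R_{3,3} = 0.344430 + (0.344430 − 0.344123)/63 = 0.344435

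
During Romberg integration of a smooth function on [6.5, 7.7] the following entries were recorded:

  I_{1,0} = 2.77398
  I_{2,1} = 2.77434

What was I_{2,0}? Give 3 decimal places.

From I_{2,1} = (4·I_{2,0} − I_{1,0})/3, solve for I_{2,0}:
4·I_{2,0} = 3·2.77434 + 2.77398 = 11.09700
I_{2,0} = 2.77425

2.774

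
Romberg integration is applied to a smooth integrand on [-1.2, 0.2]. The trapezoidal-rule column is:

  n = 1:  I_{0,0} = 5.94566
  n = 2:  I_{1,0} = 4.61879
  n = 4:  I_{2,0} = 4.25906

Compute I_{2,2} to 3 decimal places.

I_{1,1} = 4.61879 + (4.61879 − 5.94566)/3 = 4.17650
I_{2,1} = (4·4.25906 − 4.61879) / 3 = 4.13915
I_{2,2} = 4.13915 + (4.13915 − 4.17650)/15 = 4.13666

4.137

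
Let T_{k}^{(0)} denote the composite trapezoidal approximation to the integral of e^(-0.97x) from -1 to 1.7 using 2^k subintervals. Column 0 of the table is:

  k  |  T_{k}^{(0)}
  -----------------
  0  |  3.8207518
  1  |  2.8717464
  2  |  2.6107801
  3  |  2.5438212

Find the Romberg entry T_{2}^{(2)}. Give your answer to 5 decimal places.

2.52168

Richardson extrapolation on the trapezoidal column (denominator 4−1=3):
T_{1}^{(1)} = (4·2.8717464 − 3.8207518) / 3 = 2.5554113
T_{2}^{(1)} = 2.6107801 + (2.6107801 − 2.8717464)/3 = 2.5237913
T_{2}^{(2)} = (16·2.5237913 − 2.5554113) / 15 = 2.5216833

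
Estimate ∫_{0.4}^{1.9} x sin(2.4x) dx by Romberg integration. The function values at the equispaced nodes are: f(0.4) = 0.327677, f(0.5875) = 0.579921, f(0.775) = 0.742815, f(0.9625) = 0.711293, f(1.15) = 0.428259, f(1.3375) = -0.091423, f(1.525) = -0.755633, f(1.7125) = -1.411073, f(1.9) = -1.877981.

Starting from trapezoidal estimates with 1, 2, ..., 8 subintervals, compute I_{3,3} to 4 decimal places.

I_{0,0} (trapezoid, 1 panel, h=1.5000): -1.162728
I_{1,0} (trapezoid, 2 panels, h=0.7500): -0.260170
I_{2,0} (trapezoid, 4 panels, h=0.3750): -0.134892
I_{3,0} (trapezoid, 8 panels, h=0.1875): -0.107061
I_{1,1} = -0.260170 + (-0.260170 − (-1.162728))/3 = 0.040683
I_{2,1} = -0.134892 + (-0.134892 − (-0.260170))/3 = -0.093133
I_{3,1} = -0.107061 + (-0.107061 − (-0.134892))/3 = -0.097784
I_{2,2} = -0.093133 + (-0.093133 − 0.040683)/15 = -0.102054
I_{3,2} = -0.097784 + (-0.097784 − (-0.093133))/15 = -0.098094
I_{3,3} = -0.098094 + (-0.098094 − (-0.102054))/63 = -0.098031

-0.0980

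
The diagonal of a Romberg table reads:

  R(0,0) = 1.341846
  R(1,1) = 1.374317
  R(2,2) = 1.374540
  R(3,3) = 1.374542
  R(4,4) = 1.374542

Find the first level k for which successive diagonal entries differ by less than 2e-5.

k = 3

|R(1,1) − R(0,0)| = 0.032471 ≥ 2e-5
|R(2,2) − R(1,1)| = 0.000223 ≥ 2e-5
|R(3,3) − R(2,2)| = 0.000002 < 2e-5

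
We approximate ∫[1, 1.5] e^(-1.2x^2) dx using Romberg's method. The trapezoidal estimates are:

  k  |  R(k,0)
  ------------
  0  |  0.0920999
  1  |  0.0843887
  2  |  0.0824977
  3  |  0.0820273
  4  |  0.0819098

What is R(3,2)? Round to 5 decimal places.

Richardson extrapolation on the trapezoidal column (denominator 4−1=3):
R(2,1) = (4·0.0824977 − 0.0843887) / 3 = 0.0818674
R(3,1) = (4·0.0820273 − 0.0824977) / 3 = 0.0818705
R(3,2) = 0.0818705 + (0.0818705 − 0.0818674)/15 = 0.0818707

0.08187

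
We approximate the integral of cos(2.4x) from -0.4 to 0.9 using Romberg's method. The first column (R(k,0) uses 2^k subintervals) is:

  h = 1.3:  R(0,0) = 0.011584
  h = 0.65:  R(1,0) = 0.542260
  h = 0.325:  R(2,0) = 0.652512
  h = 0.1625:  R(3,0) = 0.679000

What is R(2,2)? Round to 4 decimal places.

0.6873

Richardson extrapolation on the trapezoidal column (denominator 4−1=3):
R(1,1) = (4·0.542260 − 0.011584) / 3 = 0.719152
R(2,1) = (4·0.652512 − 0.542260) / 3 = 0.689263
R(2,2) = 0.689263 + (0.689263 − 0.719152)/15 = 0.687270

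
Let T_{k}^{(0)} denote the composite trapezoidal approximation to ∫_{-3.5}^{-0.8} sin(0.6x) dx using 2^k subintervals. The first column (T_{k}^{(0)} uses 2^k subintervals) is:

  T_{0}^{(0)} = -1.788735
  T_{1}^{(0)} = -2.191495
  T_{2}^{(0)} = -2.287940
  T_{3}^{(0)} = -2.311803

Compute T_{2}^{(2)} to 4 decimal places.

-2.3197

T_{1}^{(1)} = -2.191495 + (-2.191495 − (-1.788735))/3 = -2.325748
T_{2}^{(1)} = -2.287940 + (-2.287940 − (-2.191495))/3 = -2.320088
T_{2}^{(2)} = (16·(-2.320088) − (-2.325748)) / 15 = -2.319711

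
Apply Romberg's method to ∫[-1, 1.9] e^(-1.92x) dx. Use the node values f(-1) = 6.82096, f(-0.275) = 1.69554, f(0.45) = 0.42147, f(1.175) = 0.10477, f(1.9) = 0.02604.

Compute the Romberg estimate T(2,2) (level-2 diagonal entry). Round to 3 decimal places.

3.564

T(0,0) (trapezoid, 1 panel, h=2.9000): 9.92815
T(1,0) (trapezoid, 2 panels, h=1.4500): 5.57521
T(2,0) (trapezoid, 4 panels, h=0.7250): 4.09283
T(1,1) = 5.57521 + (5.57521 − 9.92815)/3 = 4.12423
T(2,1) = 4.09283 + (4.09283 − 5.57521)/3 = 3.59870
T(2,2) = 3.59870 + (3.59870 − 4.12423)/15 = 3.56366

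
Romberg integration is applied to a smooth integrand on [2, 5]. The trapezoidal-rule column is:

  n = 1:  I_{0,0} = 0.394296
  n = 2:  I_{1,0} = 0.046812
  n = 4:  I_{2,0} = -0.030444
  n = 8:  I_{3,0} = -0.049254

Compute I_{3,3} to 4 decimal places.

-0.0555

Richardson extrapolation on the trapezoidal column (denominator 4−1=3):
I_{1,1} = 0.046812 + (0.046812 − 0.394296)/3 = -0.069016
I_{2,1} = (4·(-0.030444) − 0.046812) / 3 = -0.056196
I_{3,1} = -0.049254 + (-0.049254 − (-0.030444))/3 = -0.055524
I_{2,2} = (16·(-0.056196) − (-0.069016)) / 15 = -0.055341
I_{3,2} = -0.055524 + (-0.055524 − (-0.056196))/15 = -0.055479
I_{3,3} = -0.055479 + (-0.055479 − (-0.055341))/63 = -0.055481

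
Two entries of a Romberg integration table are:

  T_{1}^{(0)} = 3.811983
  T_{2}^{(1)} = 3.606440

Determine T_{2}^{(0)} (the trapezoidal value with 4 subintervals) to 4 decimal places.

3.6578

From T_{2}^{(1)} = (4·T_{2}^{(0)} − T_{1}^{(0)})/3, solve for T_{2}^{(0)}:
4·T_{2}^{(0)} = 3·3.606440 + 3.811983 = 14.631303
T_{2}^{(0)} = 3.657826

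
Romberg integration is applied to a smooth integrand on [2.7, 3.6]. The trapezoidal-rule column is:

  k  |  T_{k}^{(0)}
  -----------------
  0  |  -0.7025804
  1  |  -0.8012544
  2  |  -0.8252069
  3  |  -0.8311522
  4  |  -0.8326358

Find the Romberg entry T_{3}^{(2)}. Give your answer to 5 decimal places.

-0.83313

Richardson extrapolation on the trapezoidal column (denominator 4−1=3):
T_{2}^{(1)} = (4·(-0.8252069) − (-0.8012544)) / 3 = -0.8331911
T_{3}^{(1)} = (4·(-0.8311522) − (-0.8252069)) / 3 = -0.8331340
T_{3}^{(2)} = (16·(-0.8331340) − (-0.8331911)) / 15 = -0.8331302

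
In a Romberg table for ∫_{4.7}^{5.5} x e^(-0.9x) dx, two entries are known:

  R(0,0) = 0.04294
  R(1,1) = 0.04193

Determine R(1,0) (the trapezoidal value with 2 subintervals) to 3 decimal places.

From R(1,1) = (4·R(1,0) − R(0,0))/3, solve for R(1,0):
4·R(1,0) = 3·0.04193 + 0.04294 = 0.16873
R(1,0) = 0.04218

0.042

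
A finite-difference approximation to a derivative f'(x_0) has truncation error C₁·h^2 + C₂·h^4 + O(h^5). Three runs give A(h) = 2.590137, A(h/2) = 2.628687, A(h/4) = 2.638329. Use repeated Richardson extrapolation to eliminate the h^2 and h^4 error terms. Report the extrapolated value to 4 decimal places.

2.6415

First eliminate the h^2 term (factor 2^2 = 4):
  B₁ = (4·2.628687 − 2.590137)/3 = 2.641537
  B₂ = (4·2.638329 − 2.628687)/3 = 2.641543
Then eliminate the h^4 term (factor 2^4 = 16):
  (16·2.641543 − 2.641537)/15 = 2.641543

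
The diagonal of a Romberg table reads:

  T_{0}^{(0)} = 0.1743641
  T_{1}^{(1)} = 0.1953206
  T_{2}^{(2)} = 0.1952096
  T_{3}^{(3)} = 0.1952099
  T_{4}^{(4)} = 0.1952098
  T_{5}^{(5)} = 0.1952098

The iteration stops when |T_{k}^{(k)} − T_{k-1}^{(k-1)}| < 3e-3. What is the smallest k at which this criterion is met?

k = 2

|T_{1}^{(1)} − T_{0}^{(0)}| = 0.0209565 ≥ 3e-3
|T_{2}^{(2)} − T_{1}^{(1)}| = 0.0001110 < 3e-3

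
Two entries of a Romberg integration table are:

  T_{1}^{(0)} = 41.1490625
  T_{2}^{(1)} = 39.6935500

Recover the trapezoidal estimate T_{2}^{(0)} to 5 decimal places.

From T_{2}^{(1)} = (4·T_{2}^{(0)} − T_{1}^{(0)})/3, solve for T_{2}^{(0)}:
4·T_{2}^{(0)} = 3·39.6935500 + 41.1490625 = 160.2297125
T_{2}^{(0)} = 40.0574281

40.05743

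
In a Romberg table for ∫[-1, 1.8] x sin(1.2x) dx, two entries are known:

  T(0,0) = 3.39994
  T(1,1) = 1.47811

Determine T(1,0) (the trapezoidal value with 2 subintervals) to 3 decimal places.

1.959

From T(1,1) = (4·T(1,0) − T(0,0))/3, solve for T(1,0):
4·T(1,0) = 3·1.47811 + 3.39994 = 7.83427
T(1,0) = 1.95857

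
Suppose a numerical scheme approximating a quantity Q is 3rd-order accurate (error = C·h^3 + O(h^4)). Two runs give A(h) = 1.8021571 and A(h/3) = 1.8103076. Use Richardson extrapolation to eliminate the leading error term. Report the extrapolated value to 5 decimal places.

1.81062

Extrapolated value = (27·A(h/3) − A(h)) / (27 − 1)
= (27·1.8103076 − 1.8021571) / 26
= 47.0761481 / 26 = 1.8106211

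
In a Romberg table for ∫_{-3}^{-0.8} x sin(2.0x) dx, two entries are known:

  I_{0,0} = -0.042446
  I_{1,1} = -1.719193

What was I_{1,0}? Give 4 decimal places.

-1.3000

From I_{1,1} = (4·I_{1,0} − I_{0,0})/3, solve for I_{1,0}:
4·I_{1,0} = 3·(-1.719193) + (-0.042446) = -5.200025
I_{1,0} = -1.300006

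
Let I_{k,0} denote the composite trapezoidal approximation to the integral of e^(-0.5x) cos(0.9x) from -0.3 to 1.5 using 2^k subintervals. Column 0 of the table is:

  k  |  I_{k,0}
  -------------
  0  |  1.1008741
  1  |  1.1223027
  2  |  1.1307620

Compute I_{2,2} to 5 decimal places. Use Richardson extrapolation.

1.13386

Richardson extrapolation on the trapezoidal column (denominator 4−1=3):
I_{1,1} = (4·1.1223027 − 1.1008741) / 3 = 1.1294456
I_{2,1} = (4·1.1307620 − 1.1223027) / 3 = 1.1335818
I_{2,2} = 1.1335818 + (1.1335818 − 1.1294456)/15 = 1.1338575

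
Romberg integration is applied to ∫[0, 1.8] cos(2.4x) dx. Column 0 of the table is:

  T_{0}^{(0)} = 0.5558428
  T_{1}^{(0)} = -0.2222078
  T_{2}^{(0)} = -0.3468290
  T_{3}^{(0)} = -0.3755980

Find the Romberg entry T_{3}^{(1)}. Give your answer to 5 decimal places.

-0.38519

T_{3}^{(1)} = -0.3755980 + (-0.3755980 − (-0.3468290))/3 = -0.3851877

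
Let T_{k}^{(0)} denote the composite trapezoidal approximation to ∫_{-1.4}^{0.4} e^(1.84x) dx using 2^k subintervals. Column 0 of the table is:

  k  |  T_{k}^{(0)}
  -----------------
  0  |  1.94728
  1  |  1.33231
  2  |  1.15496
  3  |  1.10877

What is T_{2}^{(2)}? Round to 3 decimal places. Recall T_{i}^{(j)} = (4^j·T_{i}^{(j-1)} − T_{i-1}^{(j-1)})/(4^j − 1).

T_{1}^{(1)} = (4·1.33231 − 1.94728) / 3 = 1.12732
T_{2}^{(1)} = (4·1.15496 − 1.33231) / 3 = 1.09584
T_{2}^{(2)} = (16·1.09584 − 1.12732) / 15 = 1.09374

1.094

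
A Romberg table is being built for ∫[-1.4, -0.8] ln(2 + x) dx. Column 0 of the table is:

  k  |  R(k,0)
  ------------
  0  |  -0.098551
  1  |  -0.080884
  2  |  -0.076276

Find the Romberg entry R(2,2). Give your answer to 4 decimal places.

-0.0747

R(1,1) = -0.080884 + (-0.080884 − (-0.098551))/3 = -0.074995
R(2,1) = (4·(-0.076276) − (-0.080884)) / 3 = -0.074740
R(2,2) = (16·(-0.074740) − (-0.074995)) / 15 = -0.074723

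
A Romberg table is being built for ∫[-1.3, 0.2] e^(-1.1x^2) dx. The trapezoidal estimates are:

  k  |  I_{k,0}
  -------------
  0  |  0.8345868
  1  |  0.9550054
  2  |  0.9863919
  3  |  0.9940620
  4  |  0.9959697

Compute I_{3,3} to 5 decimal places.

I_{1,1} = (4·0.9550054 − 0.8345868) / 3 = 0.9951449
I_{2,1} = (4·0.9863919 − 0.9550054) / 3 = 0.9968541
I_{3,1} = (4·0.9940620 − 0.9863919) / 3 = 0.9966187
I_{2,2} = (16·0.9968541 − 0.9951449) / 15 = 0.9969680
I_{3,2} = (16·0.9966187 − 0.9968541) / 15 = 0.9966030
I_{3,3} = (64·0.9966030 − 0.9969680) / 63 = 0.9965972

0.99660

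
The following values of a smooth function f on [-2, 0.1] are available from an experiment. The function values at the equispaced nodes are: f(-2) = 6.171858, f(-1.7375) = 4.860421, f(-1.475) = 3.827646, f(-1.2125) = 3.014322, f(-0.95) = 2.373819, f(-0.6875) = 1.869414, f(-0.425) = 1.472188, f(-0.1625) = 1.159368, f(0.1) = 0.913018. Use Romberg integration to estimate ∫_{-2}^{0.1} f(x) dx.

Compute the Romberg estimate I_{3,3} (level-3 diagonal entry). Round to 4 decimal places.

I_{0,0} (trapezoid, 1 panel, h=2.1000): 7.439120
I_{1,0} (trapezoid, 2 panels, h=1.0500): 6.212070
I_{2,0} (trapezoid, 4 panels, h=0.5250): 5.888448
I_{3,0} (trapezoid, 8 panels, h=0.2625): 5.806399
I_{1,1} = 6.212070 + (6.212070 − 7.439120)/3 = 5.803053
I_{2,1} = 5.888448 + (5.888448 − 6.212070)/3 = 5.780574
I_{3,1} = 5.806399 + (5.806399 − 5.888448)/3 = 5.779049
I_{2,2} = 5.780574 + (5.780574 − 5.803053)/15 = 5.779075
I_{3,2} = 5.779049 + (5.779049 − 5.780574)/15 = 5.778947
I_{3,3} = 5.778947 + (5.778947 − 5.779075)/63 = 5.778945

5.7789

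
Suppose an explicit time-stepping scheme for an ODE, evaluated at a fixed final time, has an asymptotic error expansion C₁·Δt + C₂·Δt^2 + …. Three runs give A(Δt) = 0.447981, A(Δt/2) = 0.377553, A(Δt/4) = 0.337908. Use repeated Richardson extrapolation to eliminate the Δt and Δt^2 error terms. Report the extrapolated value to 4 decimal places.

0.2953

First eliminate the Δt term (factor 2^1 = 2):
  B₁ = (2·0.377553 − 0.447981)/1 = 0.307125
  B₂ = (2·0.337908 − 0.377553)/1 = 0.298263
Then eliminate the Δt^2 term (factor 2^2 = 4):
  (4·0.298263 − 0.307125)/3 = 0.295309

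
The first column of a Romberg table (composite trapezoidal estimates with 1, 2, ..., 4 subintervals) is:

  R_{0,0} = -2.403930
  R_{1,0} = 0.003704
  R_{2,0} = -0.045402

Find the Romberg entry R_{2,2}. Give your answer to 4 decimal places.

Richardson extrapolation on the trapezoidal column (denominator 4−1=3):
R_{1,1} = 0.003704 + (0.003704 − (-2.403930))/3 = 0.806249
R_{2,1} = -0.045402 + (-0.045402 − 0.003704)/3 = -0.061771
R_{2,2} = (16·(-0.061771) − 0.806249) / 15 = -0.119639

-0.1196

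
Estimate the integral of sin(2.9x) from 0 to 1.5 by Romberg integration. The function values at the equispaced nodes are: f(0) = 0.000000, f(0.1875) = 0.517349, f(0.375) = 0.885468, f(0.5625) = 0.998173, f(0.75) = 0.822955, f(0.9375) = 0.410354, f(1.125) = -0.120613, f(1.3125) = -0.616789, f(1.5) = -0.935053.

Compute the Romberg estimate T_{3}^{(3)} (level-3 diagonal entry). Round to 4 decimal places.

T_{0}^{(0)} (trapezoid, 1 panel, h=1.5000): -0.701290
T_{1}^{(0)} (trapezoid, 2 panels, h=0.7500): 0.266571
T_{2}^{(0)} (trapezoid, 4 panels, h=0.3750): 0.420106
T_{3}^{(0)} (trapezoid, 8 panels, h=0.1875): 0.455507
T_{1}^{(1)} = 0.266571 + (0.266571 − (-0.701290))/3 = 0.589191
T_{2}^{(1)} = 0.420106 + (0.420106 − 0.266571)/3 = 0.471284
T_{3}^{(1)} = 0.455507 + (0.455507 − 0.420106)/3 = 0.467307
T_{2}^{(2)} = 0.471284 + (0.471284 − 0.589191)/15 = 0.463424
T_{3}^{(2)} = 0.467307 + (0.467307 − 0.471284)/15 = 0.467042
T_{3}^{(3)} = 0.467042 + (0.467042 − 0.463424)/63 = 0.467099

0.4671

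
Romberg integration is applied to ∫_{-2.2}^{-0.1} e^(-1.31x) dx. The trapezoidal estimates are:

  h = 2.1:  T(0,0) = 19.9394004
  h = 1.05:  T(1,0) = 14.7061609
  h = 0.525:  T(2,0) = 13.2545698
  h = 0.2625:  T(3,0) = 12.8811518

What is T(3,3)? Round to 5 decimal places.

12.75571

Richardson extrapolation on the trapezoidal column (denominator 4−1=3):
T(1,1) = 14.7061609 + (14.7061609 − 19.9394004)/3 = 12.9617477
T(2,1) = 13.2545698 + (13.2545698 − 14.7061609)/3 = 12.7707061
T(3,1) = 12.8811518 + (12.8811518 − 13.2545698)/3 = 12.7566791
T(2,2) = (16·12.7707061 − 12.9617477) / 15 = 12.7579700
T(3,2) = (16·12.7566791 − 12.7707061) / 15 = 12.7557440
T(3,3) = (64·12.7557440 − 12.7579700) / 63 = 12.7557087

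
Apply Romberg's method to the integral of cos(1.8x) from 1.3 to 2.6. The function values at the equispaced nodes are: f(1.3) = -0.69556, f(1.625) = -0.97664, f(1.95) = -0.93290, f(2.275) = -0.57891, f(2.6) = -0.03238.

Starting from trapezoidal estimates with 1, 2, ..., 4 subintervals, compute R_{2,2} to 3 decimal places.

-0.954

R_{0,0} (trapezoid, 1 panel, h=1.3000): -0.47316
R_{1,0} (trapezoid, 2 panels, h=0.6500): -0.84297
R_{2,0} (trapezoid, 4 panels, h=0.3250): -0.92704
R_{1,1} = -0.84297 + (-0.84297 − (-0.47316))/3 = -0.96624
R_{2,1} = -0.92704 + (-0.92704 − (-0.84297))/3 = -0.95506
R_{2,2} = -0.95506 + (-0.95506 − (-0.96624))/15 = -0.95431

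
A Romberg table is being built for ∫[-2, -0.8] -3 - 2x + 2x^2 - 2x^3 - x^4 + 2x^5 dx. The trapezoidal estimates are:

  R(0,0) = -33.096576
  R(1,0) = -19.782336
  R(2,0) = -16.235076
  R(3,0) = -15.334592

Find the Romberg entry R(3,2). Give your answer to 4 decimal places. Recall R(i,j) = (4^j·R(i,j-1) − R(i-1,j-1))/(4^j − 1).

-15.0332

R(2,1) = (4·(-16.235076) − (-19.782336)) / 3 = -15.052656
R(3,1) = -15.334592 + (-15.334592 − (-16.235076))/3 = -15.034431
R(3,2) = (16·(-15.034431) − (-15.052656)) / 15 = -15.033216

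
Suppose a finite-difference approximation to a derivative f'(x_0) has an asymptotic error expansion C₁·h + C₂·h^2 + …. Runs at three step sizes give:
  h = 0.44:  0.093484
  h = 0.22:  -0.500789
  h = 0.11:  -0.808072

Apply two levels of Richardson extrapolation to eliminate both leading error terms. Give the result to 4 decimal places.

First eliminate the h term (factor 2^1 = 2):
  B₁ = (2·(-0.500789) − 0.093484)/1 = -1.095062
  B₂ = (2·(-0.808072) − (-0.500789))/1 = -1.115355
Then eliminate the h^2 term (factor 2^2 = 4):
  (4·(-1.115355) − (-1.095062))/3 = -1.122119

-1.1221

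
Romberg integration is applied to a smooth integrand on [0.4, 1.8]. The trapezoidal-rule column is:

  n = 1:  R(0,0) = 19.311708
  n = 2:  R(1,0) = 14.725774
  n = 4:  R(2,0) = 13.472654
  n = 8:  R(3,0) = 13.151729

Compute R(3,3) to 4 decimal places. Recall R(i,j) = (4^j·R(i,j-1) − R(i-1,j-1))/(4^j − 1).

13.0441

Richardson extrapolation on the trapezoidal column (denominator 4−1=3):
R(1,1) = 14.725774 + (14.725774 − 19.311708)/3 = 13.197129
R(2,1) = 13.472654 + (13.472654 − 14.725774)/3 = 13.054947
R(3,1) = (4·13.151729 − 13.472654) / 3 = 13.044754
R(2,2) = 13.054947 + (13.054947 − 13.197129)/15 = 13.045468
R(3,2) = 13.044754 + (13.044754 − 13.054947)/15 = 13.044074
R(3,3) = 13.044074 + (13.044074 − 13.045468)/63 = 13.044052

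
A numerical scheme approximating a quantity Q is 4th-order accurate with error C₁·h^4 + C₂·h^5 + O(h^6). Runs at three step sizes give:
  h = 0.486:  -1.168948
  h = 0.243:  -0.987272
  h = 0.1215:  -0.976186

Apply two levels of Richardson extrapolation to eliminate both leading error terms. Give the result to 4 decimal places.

First eliminate the h^4 term (factor 2^4 = 16):
  B₁ = (16·(-0.987272) − (-1.168948))/15 = -0.975160
  B₂ = (16·(-0.976186) − (-0.987272))/15 = -0.975447
Then eliminate the h^5 term (factor 2^5 = 32):
  (32·(-0.975447) − (-0.975160))/31 = -0.975456

-0.9755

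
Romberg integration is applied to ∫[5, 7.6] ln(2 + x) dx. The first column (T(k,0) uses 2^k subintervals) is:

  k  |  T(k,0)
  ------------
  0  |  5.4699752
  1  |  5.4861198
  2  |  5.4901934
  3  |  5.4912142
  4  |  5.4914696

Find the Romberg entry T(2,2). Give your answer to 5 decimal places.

Richardson extrapolation on the trapezoidal column (denominator 4−1=3):
T(1,1) = 5.4861198 + (5.4861198 − 5.4699752)/3 = 5.4915013
T(2,1) = 5.4901934 + (5.4901934 − 5.4861198)/3 = 5.4915513
T(2,2) = 5.4915513 + (5.4915513 − 5.4915013)/15 = 5.4915546

5.49155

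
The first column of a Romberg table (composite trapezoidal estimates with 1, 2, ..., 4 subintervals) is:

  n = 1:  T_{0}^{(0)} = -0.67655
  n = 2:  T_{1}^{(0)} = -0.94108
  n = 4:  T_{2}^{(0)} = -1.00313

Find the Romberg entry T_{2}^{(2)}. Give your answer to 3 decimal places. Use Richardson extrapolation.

-1.023

T_{1}^{(1)} = -0.94108 + (-0.94108 − (-0.67655))/3 = -1.02926
T_{2}^{(1)} = (4·(-1.00313) − (-0.94108)) / 3 = -1.02381
T_{2}^{(2)} = (16·(-1.02381) − (-1.02926)) / 15 = -1.02345
(Column j=1 coincides with Simpson's rule on the same nodes.)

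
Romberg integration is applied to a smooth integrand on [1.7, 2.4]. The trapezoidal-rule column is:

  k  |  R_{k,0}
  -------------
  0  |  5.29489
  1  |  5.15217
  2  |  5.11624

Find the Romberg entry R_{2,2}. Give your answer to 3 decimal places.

R_{1,1} = (4·5.15217 − 5.29489) / 3 = 5.10460
R_{2,1} = (4·5.11624 − 5.15217) / 3 = 5.10426
R_{2,2} = (16·5.10426 − 5.10460) / 15 = 5.10424

5.104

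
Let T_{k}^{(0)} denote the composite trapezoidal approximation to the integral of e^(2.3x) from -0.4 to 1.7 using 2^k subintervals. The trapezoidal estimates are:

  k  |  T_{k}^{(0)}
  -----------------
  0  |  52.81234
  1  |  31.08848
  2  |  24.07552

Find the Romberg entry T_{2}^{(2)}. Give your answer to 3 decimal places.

21.597

T_{1}^{(1)} = 31.08848 + (31.08848 − 52.81234)/3 = 23.84719
T_{2}^{(1)} = (4·24.07552 − 31.08848) / 3 = 21.73787
T_{2}^{(2)} = 21.73787 + (21.73787 − 23.84719)/15 = 21.59725
(Column j=1 coincides with Simpson's rule on the same nodes.)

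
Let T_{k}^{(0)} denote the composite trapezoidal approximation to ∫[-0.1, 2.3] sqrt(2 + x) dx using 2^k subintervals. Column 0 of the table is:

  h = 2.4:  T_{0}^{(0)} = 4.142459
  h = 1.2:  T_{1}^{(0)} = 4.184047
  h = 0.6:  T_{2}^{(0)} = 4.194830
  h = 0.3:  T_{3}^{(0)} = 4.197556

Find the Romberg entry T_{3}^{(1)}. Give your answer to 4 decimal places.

4.1985

T_{3}^{(1)} = (4·4.197556 − 4.194830) / 3 = 4.198465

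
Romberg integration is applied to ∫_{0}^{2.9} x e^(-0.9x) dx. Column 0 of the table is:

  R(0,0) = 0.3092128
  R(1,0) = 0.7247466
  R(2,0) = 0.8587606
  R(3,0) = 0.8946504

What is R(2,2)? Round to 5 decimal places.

0.90611

Richardson extrapolation on the trapezoidal column (denominator 4−1=3):
R(1,1) = 0.7247466 + (0.7247466 − 0.3092128)/3 = 0.8632579
R(2,1) = 0.8587606 + (0.8587606 − 0.7247466)/3 = 0.9034319
R(2,2) = (16·0.9034319 − 0.8632579) / 15 = 0.9061102
(Column j=1 coincides with Simpson's rule on the same nodes.)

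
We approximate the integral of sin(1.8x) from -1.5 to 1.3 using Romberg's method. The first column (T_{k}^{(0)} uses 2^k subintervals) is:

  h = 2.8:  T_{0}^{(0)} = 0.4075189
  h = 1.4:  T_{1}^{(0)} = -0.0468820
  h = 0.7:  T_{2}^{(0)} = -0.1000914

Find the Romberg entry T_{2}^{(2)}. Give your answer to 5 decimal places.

-0.11246

Richardson extrapolation on the trapezoidal column (denominator 4−1=3):
T_{1}^{(1)} = -0.0468820 + (-0.0468820 − 0.4075189)/3 = -0.1983490
T_{2}^{(1)} = -0.1000914 + (-0.1000914 − (-0.0468820))/3 = -0.1178279
T_{2}^{(2)} = (16·(-0.1178279) − (-0.1983490)) / 15 = -0.1124598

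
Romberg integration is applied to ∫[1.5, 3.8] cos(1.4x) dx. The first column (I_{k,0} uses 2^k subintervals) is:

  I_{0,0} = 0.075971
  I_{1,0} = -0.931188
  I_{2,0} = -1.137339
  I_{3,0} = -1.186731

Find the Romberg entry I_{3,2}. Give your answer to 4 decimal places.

-1.2030

Richardson extrapolation on the trapezoidal column (denominator 4−1=3):
I_{2,1} = (4·(-1.137339) − (-0.931188)) / 3 = -1.206056
I_{3,1} = (4·(-1.186731) − (-1.137339)) / 3 = -1.203195
I_{3,2} = (16·(-1.203195) − (-1.206056)) / 15 = -1.203004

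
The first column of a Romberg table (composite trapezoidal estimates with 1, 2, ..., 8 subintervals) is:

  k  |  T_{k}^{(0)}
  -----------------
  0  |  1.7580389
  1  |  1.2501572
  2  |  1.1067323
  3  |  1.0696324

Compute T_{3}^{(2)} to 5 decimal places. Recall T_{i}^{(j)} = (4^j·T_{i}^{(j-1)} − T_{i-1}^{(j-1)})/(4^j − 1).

T_{2}^{(1)} = 1.1067323 + (1.1067323 − 1.2501572)/3 = 1.0589240
T_{3}^{(1)} = (4·1.0696324 − 1.1067323) / 3 = 1.0572658
T_{3}^{(2)} = (16·1.0572658 − 1.0589240) / 15 = 1.0571553

1.05716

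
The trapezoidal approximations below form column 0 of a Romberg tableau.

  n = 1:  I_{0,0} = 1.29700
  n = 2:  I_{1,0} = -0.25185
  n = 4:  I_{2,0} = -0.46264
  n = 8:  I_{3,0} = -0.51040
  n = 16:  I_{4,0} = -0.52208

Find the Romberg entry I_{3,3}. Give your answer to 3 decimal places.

-0.526

I_{1,1} = -0.25185 + (-0.25185 − 1.29700)/3 = -0.76813
I_{2,1} = -0.46264 + (-0.46264 − (-0.25185))/3 = -0.53290
I_{3,1} = -0.51040 + (-0.51040 − (-0.46264))/3 = -0.52632
I_{2,2} = -0.53290 + (-0.53290 − (-0.76813))/15 = -0.51722
I_{3,2} = -0.52632 + (-0.52632 − (-0.53290))/15 = -0.52588
I_{3,3} = (64·(-0.52588) − (-0.51722)) / 63 = -0.52602
(Column j=1 coincides with Simpson's rule on the same nodes.)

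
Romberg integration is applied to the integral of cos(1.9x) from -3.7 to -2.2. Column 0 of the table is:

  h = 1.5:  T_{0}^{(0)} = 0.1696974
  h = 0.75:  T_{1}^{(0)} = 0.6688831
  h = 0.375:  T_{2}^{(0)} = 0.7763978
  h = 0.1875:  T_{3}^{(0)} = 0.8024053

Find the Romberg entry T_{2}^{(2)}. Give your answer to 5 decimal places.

T_{1}^{(1)} = (4·0.6688831 − 0.1696974) / 3 = 0.8352783
T_{2}^{(1)} = 0.7763978 + (0.7763978 − 0.6688831)/3 = 0.8122360
T_{2}^{(2)} = 0.8122360 + (0.8122360 − 0.8352783)/15 = 0.8106998
(Column j=1 coincides with Simpson's rule on the same nodes.)

0.81070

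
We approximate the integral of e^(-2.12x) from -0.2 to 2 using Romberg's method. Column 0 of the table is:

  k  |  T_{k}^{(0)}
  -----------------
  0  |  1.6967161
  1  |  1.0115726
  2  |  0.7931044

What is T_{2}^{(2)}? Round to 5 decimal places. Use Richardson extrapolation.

T_{1}^{(1)} = (4·1.0115726 − 1.6967161) / 3 = 0.7831914
T_{2}^{(1)} = 0.7931044 + (0.7931044 − 1.0115726)/3 = 0.7202817
T_{2}^{(2)} = 0.7202817 + (0.7202817 − 0.7831914)/15 = 0.7160877

0.71609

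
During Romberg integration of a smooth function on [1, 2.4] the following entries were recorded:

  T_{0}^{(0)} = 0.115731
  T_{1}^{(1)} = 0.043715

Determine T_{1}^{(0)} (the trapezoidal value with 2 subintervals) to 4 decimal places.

0.0617

From T_{1}^{(1)} = (4·T_{1}^{(0)} − T_{0}^{(0)})/3, solve for T_{1}^{(0)}:
4·T_{1}^{(0)} = 3·0.043715 + 0.115731 = 0.246876
T_{1}^{(0)} = 0.061719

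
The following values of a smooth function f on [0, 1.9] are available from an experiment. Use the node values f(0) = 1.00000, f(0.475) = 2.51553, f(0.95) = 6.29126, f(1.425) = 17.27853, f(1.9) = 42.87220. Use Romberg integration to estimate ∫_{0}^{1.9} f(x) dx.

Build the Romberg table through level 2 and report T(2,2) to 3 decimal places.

21.449

T(0,0) (trapezoid, 1 panel, h=1.9000): 41.67859
T(1,0) (trapezoid, 2 panels, h=0.9500): 26.81599
T(2,0) (trapezoid, 4 panels, h=0.4750): 22.81017
T(1,1) = 26.81599 + (26.81599 − 41.67859)/3 = 21.86179
T(2,1) = 22.81017 + (22.81017 − 26.81599)/3 = 21.47490
T(2,2) = 21.47490 + (21.47490 − 21.86179)/15 = 21.44911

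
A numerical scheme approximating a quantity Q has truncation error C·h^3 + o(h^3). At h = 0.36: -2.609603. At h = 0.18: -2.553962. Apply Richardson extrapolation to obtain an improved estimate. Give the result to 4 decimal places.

The leading error scales as h^3; refining by a factor of 2 reduces it by 2^3 = 8.
Extrapolated value = (8·A(h/2) − A(h)) / (8 − 1)
= (8·(-2.553962) − (-2.609603)) / 7
= -17.822093 / 7 = -2.546013

-2.5460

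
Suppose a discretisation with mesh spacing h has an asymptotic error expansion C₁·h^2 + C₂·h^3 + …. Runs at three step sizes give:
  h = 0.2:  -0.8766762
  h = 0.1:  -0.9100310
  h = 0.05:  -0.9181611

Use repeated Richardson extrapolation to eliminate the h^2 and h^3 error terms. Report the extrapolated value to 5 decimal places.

-0.92083

First eliminate the h^2 term (factor 2^2 = 4):
  B₁ = (4·(-0.9100310) − (-0.8766762))/3 = -0.9211493
  B₂ = (4·(-0.9181611) − (-0.9100310))/3 = -0.9208711
Then eliminate the h^3 term (factor 2^3 = 8):
  (8·(-0.9208711) − (-0.9211493))/7 = -0.9208314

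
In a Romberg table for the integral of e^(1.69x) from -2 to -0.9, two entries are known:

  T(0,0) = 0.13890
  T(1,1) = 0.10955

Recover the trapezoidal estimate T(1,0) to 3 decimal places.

0.117

From T(1,1) = (4·T(1,0) − T(0,0))/3, solve for T(1,0):
4·T(1,0) = 3·0.10955 + 0.13890 = 0.46755
T(1,0) = 0.11689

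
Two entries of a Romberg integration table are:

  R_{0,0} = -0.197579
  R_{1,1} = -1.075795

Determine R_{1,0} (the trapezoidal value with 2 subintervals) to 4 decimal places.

-0.8562

From R_{1,1} = (4·R_{1,0} − R_{0,0})/3, solve for R_{1,0}:
4·R_{1,0} = 3·(-1.075795) + (-0.197579) = -3.424964
R_{1,0} = -0.856241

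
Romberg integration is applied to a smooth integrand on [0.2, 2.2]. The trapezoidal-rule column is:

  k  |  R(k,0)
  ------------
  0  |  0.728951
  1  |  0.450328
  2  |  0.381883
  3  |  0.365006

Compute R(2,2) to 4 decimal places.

Richardson extrapolation on the trapezoidal column (denominator 4−1=3):
R(1,1) = (4·0.450328 − 0.728951) / 3 = 0.357454
R(2,1) = (4·0.381883 − 0.450328) / 3 = 0.359068
R(2,2) = 0.359068 + (0.359068 − 0.357454)/15 = 0.359176
(Column j=1 coincides with Simpson's rule on the same nodes.)

0.3592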